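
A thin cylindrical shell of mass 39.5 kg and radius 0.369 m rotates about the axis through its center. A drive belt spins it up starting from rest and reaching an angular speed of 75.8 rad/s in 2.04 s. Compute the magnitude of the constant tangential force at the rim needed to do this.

I = MR² = (39.5)(0.369)² = 5.378 kg·m².
α = Δω/Δt = (75.8 − 0)/2.04 = 37.16 rad/s².
The required torque is τ = Iα = (5.378)(37.16) = 199.8 N·m.
A tangential force at the rim gives τ = FR, so F = τ/R = 199.8/0.369 = 541.6 N.

F ≈ 542 N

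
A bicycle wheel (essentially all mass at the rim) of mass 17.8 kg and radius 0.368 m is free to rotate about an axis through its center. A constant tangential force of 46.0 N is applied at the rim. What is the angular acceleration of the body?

I = MR² = (17.8)(0.368)² = 2.411 kg·m².
τ = F R = (46.0)(0.368) = 16.93 N·m.
From τ = Iα: α = 16.93/2.411 = 7.022 rad/s².

α ≈ 7.02 rad/s²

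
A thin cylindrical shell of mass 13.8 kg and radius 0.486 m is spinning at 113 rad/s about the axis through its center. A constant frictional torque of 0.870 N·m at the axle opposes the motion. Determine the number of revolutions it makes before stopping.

I = MR² = (13.8)(0.486)² = 3.260 kg·m².
The net torque has magnitude 0.870 N·m, opposing ω.
|α| = τ/I = 0.8700/3.260 = 0.2669 rad/s² (deceleration).
ω² = ω₀² − 2|α|θ with ω = 0 ⇒ θ = ω₀²/(2|α|) = 23920 rad = 3807 rev.

≈ 3810 revolutions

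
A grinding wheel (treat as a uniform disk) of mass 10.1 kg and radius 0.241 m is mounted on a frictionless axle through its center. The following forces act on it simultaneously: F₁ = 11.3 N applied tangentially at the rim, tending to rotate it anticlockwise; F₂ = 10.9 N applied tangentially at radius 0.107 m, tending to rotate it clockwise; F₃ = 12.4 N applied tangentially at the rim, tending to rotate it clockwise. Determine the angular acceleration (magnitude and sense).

α ≈ 4.88 rad/s², clockwise

I = ½MR² = (1/2)(10.1)(0.241)² = 0.2933 kg·m².
Taking anticlockwise as positive: τ₁ = +(11.3)(0.241) = +2.723 N·m; τ₂ = −(10.9)(0.107) = −1.166 N·m; τ₃ = −(12.4)(0.241) = −2.988 N·m.
Net torque τ = -1.431 N·m.
α = τ/I = -1.431/0.2933 = -4.880 rad/s².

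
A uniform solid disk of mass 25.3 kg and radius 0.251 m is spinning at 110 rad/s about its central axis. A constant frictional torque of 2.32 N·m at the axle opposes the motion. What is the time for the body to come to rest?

t ≈ 37.8 s

I = ½MR² = (1/2)(25.3)(0.251)² = 0.7970 kg·m².
The net torque has magnitude 2.32 N·m, opposing ω.
|α| = τ/I = 2.320/0.7970 = 2.911 rad/s² (deceleration).
0 = ω₀ − |α|t ⇒ t = ω₀/|α| = 110/2.911 = 37.79 s.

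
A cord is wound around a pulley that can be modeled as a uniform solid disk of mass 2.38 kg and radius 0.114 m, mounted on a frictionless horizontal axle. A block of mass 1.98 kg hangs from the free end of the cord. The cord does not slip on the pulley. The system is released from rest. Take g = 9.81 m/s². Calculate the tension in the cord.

I = ½MR² = (1/2)(2.38)(0.114)² = 0.01547 kg·m².
Block: mg − T = ma. Pulley: TR = Iα. No-slip: a = αR, so T = (I/R²)a = 1.190·a.
Then mg = (m + 1.190)a, so a = (1.98)(9.81)/(1.98 + 1.190) = 6.127 m/s².
T = 1.190·a = 7.292 N.

T ≈ 7.29 N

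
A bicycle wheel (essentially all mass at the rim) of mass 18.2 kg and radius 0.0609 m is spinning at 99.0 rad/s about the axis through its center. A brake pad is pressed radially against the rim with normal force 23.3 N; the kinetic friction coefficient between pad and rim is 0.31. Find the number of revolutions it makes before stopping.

≈ 120 revolutions

I = MR² = (18.2)(0.0609)² = 0.06750 kg·m².
Friction force f = μN = (0.31)(23.3) = 7.223 N at the rim; torque magnitude τ = fR = 0.4399 N·m, opposing ω.
|α| = τ/I = 0.4399/0.06750 = 6.517 rad/s² (deceleration).
ω² = ω₀² − 2|α|θ with ω = 0 ⇒ θ = ω₀²/(2|α|) = 752.0 rad = 119.7 rev.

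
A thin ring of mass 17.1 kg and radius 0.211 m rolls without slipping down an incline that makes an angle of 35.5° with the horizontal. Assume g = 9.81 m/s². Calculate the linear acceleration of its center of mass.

a ≈ 2.85 m/s²

Translation along the incline: Mg sinθ − f = Ma.
Rotation about the center: fR = Iα with I = MR². No-slip gives a = αR, so f = (I/R²)a = M a.
Substituting: Mg sinθ = (1 + 1.000)Ma, so a = g sinθ/(1 + 1.000) = (9.81) sin 35.5° / 2.000 = 2.848 m/s².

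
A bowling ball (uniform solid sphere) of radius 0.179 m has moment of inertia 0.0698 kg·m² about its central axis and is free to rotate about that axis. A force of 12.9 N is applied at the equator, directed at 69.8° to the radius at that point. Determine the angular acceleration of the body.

Only the tangential component produces torque: τ = F R sinθ = (12.9)(0.179) sin 69.8° = 2.167 N·m.
From τ = Iα: α = 2.167/0.06980 = 31.05 rad/s².

α ≈ 31.0 rad/s²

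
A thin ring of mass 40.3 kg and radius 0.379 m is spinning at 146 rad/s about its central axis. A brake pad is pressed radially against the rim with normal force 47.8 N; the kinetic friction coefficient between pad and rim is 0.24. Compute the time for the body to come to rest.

t ≈ 194 s

I = MR² = (40.3)(0.379)² = 5.789 kg·m².
Friction force f = μN = (0.24)(47.8) = 11.47 N at the rim; torque magnitude τ = fR = 4.348 N·m, opposing ω.
|α| = τ/I = 4.348/5.789 = 0.7511 rad/s² (deceleration).
0 = ω₀ − |α|t ⇒ t = ω₀/|α| = 146/0.7511 = 194.4 s.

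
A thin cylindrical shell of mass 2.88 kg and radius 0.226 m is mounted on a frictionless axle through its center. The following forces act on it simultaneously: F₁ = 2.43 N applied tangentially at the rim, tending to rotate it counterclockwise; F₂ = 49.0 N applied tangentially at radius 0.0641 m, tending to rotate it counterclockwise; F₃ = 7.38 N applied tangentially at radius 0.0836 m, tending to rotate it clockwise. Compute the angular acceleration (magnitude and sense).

I = MR² = (2.88)(0.226)² = 0.1471 kg·m².
Taking counterclockwise as positive: τ₁ = +(2.43)(0.226) = +0.5492 N·m; τ₂ = +(49.0)(0.0641) = +3.141 N·m; τ₃ = −(7.38)(0.0836) = −0.6170 N·m.
Net torque τ = 3.073 N·m.
α = τ/I = 3.073/0.1471 = 20.89 rad/s².

α ≈ 20.9 rad/s², counterclockwise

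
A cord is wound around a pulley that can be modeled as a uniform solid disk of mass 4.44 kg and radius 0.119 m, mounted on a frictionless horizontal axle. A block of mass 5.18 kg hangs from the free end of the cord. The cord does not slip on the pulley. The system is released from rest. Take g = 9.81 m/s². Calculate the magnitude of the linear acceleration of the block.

a ≈ 6.87 m/s²

I = ½MR² = (1/2)(4.44)(0.119)² = 0.03144 kg·m².
Block: mg − T = ma. Pulley: TR = Iα. No-slip: a = αR, so T = (I/R²)a = 2.220·a.
Then mg = (m + 2.220)a, so a = (5.18)(9.81)/(5.18 + 2.220) = 6.867 m/s².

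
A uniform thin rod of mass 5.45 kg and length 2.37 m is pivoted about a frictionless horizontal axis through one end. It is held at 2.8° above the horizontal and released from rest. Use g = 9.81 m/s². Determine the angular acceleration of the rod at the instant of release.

About the pivot, I = (1/3)ML² = (1/3)(5.45)(2.37)² = 10.20 kg·m².
The weight acts at the center, a distance L/2 = 1.185 m from the pivot; τ = Mg(L/2) cos 2.8° = 63.28 N·m.
α = τ/I = 63.28/10.20 = 6.201 rad/s².

α ≈ 6.20 rad/s²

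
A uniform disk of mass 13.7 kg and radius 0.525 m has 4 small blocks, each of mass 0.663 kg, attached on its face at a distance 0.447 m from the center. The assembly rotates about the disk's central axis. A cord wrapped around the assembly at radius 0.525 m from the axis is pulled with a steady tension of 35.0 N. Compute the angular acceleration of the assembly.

I_disk = ½MR² = ½(13.7)(0.525)² = 1.888 kg·m².
I_blocks = 4·m·r² = 4(0.663)(0.447)² = 0.5299 kg·m².
Total I = 2.418 kg·m².
τ = F r = (35.0)(0.525) = 18.38 N·m.
α = τ/I = 18.38/2.418 = 7.599 rad/s².

α ≈ 7.60 rad/s²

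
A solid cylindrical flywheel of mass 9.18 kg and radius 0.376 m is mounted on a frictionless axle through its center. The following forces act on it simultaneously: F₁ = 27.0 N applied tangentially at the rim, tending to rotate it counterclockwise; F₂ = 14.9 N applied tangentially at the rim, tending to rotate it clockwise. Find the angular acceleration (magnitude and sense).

I = ½MR² = (1/2)(9.18)(0.376)² = 0.6489 kg·m².
Taking counterclockwise as positive: τ₁ = +(27.0)(0.376) = +10.15 N·m; τ₂ = −(14.9)(0.376) = −5.602 N·m.
Net torque τ = 4.550 N·m.
α = τ/I = 4.550/0.6489 = 7.011 rad/s².

α ≈ 7.01 rad/s², counterclockwise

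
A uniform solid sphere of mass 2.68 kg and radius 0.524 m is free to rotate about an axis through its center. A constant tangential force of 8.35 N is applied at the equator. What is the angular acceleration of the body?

I = (2/5)MR² = (2/5)(2.68)(0.524)² = 0.2943 kg·m².
τ = F R = (8.35)(0.524) = 4.375 N·m.
Newton's second law for rotation, τ = Iα, gives α = τ/I = 4.375/0.2943 = 14.86 rad/s².

α ≈ 14.9 rad/s²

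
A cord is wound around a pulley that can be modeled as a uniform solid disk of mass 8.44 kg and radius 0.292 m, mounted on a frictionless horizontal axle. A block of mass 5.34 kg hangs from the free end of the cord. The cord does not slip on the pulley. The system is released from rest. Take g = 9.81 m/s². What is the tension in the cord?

T ≈ 23.1 N

I = ½MR² = (1/2)(8.44)(0.292)² = 0.3598 kg·m².
Block: mg − T = ma. Pulley: TR = Iα. No-slip: a = αR, so T = (I/R²)a = 4.220·a.
Then mg = (m + 4.220)a, so a = (5.34)(9.81)/(5.34 + 4.220) = 5.480 m/s².
T = 4.220·a = 23.12 N.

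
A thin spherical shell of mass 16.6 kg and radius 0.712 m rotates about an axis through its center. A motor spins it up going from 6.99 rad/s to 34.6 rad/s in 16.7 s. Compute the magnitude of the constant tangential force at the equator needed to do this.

F ≈ 13.0 N

I = (2/3)MR² = (2/3)(16.6)(0.712)² = 5.610 kg·m².
α = Δω/Δt = (34.6 − 6.99)/16.7 = 1.653 rad/s².
The required torque is τ = Iα = (5.610)(1.653) = 9.275 N·m.
A tangential force at the equator gives τ = FR, so F = τ/R = 9.275/0.712 = 13.03 N.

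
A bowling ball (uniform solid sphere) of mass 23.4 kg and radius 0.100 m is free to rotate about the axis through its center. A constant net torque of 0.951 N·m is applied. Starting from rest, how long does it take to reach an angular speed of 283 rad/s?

I = (2/5)MR² = (2/5)(23.4)(0.100)² = 0.09360 kg·m².
α = τ/I = 0.951/0.09360 = 10.16 rad/s².
ω = αt ⇒ t = ω/α = 283/10.16 = 27.85 s.

t ≈ 27.9 s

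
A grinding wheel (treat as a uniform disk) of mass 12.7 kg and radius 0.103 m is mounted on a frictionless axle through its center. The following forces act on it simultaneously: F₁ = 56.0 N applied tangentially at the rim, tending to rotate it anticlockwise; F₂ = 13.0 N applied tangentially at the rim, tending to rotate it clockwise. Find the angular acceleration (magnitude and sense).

α ≈ 65.7 rad/s², anticlockwise

I = ½MR² = (1/2)(12.7)(0.103)² = 0.06737 kg·m².
Taking anticlockwise as positive: τ₁ = +(56.0)(0.103) = +5.768 N·m; τ₂ = −(13.0)(0.103) = −1.339 N·m.
Net torque τ = 4.429 N·m.
α = τ/I = 4.429/0.06737 = 65.74 rad/s².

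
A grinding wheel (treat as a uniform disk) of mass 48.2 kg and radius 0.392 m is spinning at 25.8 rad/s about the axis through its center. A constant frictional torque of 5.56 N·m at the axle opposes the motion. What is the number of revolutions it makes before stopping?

≈ 35.3 revolutions

I = ½MR² = (1/2)(48.2)(0.392)² = 3.703 kg·m².
The net torque has magnitude 5.56 N·m, opposing ω.
|α| = τ/I = 5.560/3.703 = 1.501 rad/s² (deceleration).
ω² = ω₀² − 2|α|θ with ω = 0 ⇒ θ = ω₀²/(2|α|) = 221.7 rad = 35.28 rev.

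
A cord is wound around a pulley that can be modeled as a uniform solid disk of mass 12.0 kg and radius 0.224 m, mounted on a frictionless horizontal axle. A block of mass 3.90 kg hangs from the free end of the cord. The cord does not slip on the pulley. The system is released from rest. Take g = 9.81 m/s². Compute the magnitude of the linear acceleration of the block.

I = ½MR² = (1/2)(12.0)(0.224)² = 0.3011 kg·m².
Block: mg − T = ma. Pulley: TR = Iα. No-slip: a = αR, so T = (I/R²)a = 6.000·a.
Then mg = (m + 6.000)a, so a = (3.90)(9.81)/(3.90 + 6.000) = 3.865 m/s².

a ≈ 3.86 m/s²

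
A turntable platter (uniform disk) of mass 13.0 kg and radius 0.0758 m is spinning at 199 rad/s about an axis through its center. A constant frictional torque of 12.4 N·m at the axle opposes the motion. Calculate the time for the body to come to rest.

t ≈ 0.599 s

I = ½MR² = (1/2)(13.0)(0.0758)² = 0.03735 kg·m².
The net torque has magnitude 12.4 N·m, opposing ω.
|α| = τ/I = 12.40/0.03735 = 332.0 rad/s² (deceleration).
0 = ω₀ − |α|t ⇒ t = ω₀/|α| = 199/332.0 = 0.5994 s.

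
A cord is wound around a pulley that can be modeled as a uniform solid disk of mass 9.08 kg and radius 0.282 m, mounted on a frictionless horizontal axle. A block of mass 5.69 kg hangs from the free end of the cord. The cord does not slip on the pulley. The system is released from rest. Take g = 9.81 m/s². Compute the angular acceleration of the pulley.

α ≈ 19.3 rad/s²

I = ½MR² = (1/2)(9.08)(0.282)² = 0.3610 kg·m².
Block: mg − T = ma. Pulley: TR = Iα. No-slip: a = αR, so T = (I/R²)a = 4.540·a.
Then mg = (m + 4.540)a, so a = (5.69)(9.81)/(5.69 + 4.540) = 5.456 m/s².
α = a/R = 5.456/0.282 = 19.35 rad/s².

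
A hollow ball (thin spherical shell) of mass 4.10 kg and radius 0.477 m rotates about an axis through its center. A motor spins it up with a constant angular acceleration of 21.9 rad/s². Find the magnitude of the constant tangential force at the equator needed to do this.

I = (2/3)MR² = (2/3)(4.10)(0.477)² = 0.6219 kg·m².
The required torque is τ = Iα = (0.6219)(21.90) = 13.62 N·m.
A tangential force at the equator gives τ = FR, so F = τ/R = 13.62/0.477 = 28.55 N.

F ≈ 28.6 N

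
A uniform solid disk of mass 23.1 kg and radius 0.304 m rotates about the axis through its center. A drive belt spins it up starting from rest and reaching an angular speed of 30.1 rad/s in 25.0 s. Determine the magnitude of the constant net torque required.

τ ≈ 1.29 N·m

I = ½MR² = (1/2)(23.1)(0.304)² = 1.067 kg·m².
α = Δω/Δt = (30.1 − 0)/25.0 = 1.204 rad/s².
τ = Iα = (1.067)(1.204) = 1.285 N·m.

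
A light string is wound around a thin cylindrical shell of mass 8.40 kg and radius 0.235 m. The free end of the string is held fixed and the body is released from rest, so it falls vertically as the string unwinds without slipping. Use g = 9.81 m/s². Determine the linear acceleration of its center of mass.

Translation: Mg − T = Ma. Rotation about the center: TR = Iα with I = MR².
With a = αR: T = (I/R²)a = M a, so Mg = (1 + 1.000)Ma.
a = g/(1 + 1.000) = 9.81/2.000 = 4.905 m/s².

a ≈ 4.91 m/s²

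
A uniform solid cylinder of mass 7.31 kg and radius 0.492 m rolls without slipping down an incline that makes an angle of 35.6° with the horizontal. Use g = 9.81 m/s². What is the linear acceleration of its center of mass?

Translation along the incline: Mg sinθ − f = Ma.
Rotation about the center: fR = Iα with I = ½MR². No-slip gives a = αR, so f = (I/R²)a = (1/2)M a.
Substituting: Mg sinθ = (1 + 0.5000)Ma, so a = g sinθ/(1 + 0.5000) = (9.81) sin 35.6° / 1.500 = 3.807 m/s².

a ≈ 3.81 m/s²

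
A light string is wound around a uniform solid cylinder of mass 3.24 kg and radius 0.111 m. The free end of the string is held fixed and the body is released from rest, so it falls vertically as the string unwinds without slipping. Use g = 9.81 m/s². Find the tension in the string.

T ≈ 10.6 N

Translation: Mg − T = Ma. Rotation about the center: TR = Iα with I = ½MR².
With a = αR: T = (I/R²)a = (1/2)M a, so Mg = (1 + 0.5000)Ma.
a = g/(1 + 0.5000) = 9.81/1.500 = 6.540 m/s².
T = 0.5000·M·a = (0.5000)(3.24)(6.540) = 10.59 N.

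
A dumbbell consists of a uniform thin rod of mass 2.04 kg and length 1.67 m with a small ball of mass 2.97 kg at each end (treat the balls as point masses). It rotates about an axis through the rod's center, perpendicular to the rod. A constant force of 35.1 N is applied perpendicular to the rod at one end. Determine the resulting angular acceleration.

α ≈ 6.35 rad/s²

I_rod = (1/12)ML² = (1/12)(2.04)(1.67)² = 0.4741 kg·m².
I_balls = 2·m·(L/2)² = 2(2.97)(0.8350)² = 4.142 kg·m².
Total I = 4.616 kg·m².
τ = F·(L/2) = (35.1)(0.835) = 29.31 N·m.
α = τ/I = 29.31/4.616 = 6.350 rad/s².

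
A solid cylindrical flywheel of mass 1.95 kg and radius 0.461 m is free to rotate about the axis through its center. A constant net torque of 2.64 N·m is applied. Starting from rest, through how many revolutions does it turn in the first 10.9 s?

≈ 120 revolutions

I = ½MR² = (1/2)(1.95)(0.461)² = 0.2072 kg·m².
α = τ/I = 2.64/0.2072 = 12.74 rad/s².
θ = ½αt² = ½(12.74)(10.9)² = 756.9 rad.
Revolutions = θ/(2π) = 120.5.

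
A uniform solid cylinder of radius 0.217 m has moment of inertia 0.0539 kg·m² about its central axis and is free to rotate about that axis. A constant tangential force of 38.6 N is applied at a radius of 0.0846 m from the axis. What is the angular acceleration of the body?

τ = F·r = (38.6)(0.0846) = 3.266 N·m.
Newton's second law for rotation, τ = Iα, gives α = τ/I = 3.266/0.05390 = 60.59 rad/s².

α ≈ 60.6 rad/s²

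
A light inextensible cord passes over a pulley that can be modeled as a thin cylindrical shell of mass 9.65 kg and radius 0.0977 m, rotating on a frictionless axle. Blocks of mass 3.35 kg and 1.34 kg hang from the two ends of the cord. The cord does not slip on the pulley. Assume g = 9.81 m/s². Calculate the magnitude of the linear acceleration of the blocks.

a ≈ 1.38 m/s²

I = MR² = (9.65)(0.0977)² = 0.09211 kg·m².
Heavier block: m₁g − T₁ = m₁a. Lighter block: T₂ − m₂g = m₂a.
Pulley: (T₁ − T₂)R = Iα = I(a/R), so T₁ − T₂ = (I/R²)a = 1·M_p a = 9.650·a.
Adding the three: (m₁ − m₂)g = (m₁ + m₂ + 9.650)a, so a = (3.35 − 1.34)(9.81)/(3.35 + 1.34 + 9.650) = 1.375 m/s².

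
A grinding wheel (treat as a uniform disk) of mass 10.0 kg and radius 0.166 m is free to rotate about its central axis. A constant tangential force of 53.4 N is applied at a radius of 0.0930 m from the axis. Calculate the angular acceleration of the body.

I = ½MR² = (1/2)(10.0)(0.166)² = 0.1378 kg·m².
τ = F·r = (53.4)(0.0930) = 4.966 N·m.
Newton's second law for rotation, τ = Iα, gives α = τ/I = 4.966/0.1378 = 36.04 rad/s².

α ≈ 36.0 rad/s²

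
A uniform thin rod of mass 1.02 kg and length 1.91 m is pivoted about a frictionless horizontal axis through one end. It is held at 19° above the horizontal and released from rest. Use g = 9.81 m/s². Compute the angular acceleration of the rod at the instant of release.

α ≈ 7.28 rad/s²

About the pivot, I = (1/3)ML² = (1/3)(1.02)(1.91)² = 1.240 kg·m².
The weight acts at the center, a distance L/2 = 0.9550 m from the pivot; τ = Mg(L/2) cos 19° = 9.035 N·m.
α = τ/I = 9.035/1.240 = 7.284 rad/s².
(Equivalently α = (3g/(2L)) cos 19° = 7.284 rad/s².)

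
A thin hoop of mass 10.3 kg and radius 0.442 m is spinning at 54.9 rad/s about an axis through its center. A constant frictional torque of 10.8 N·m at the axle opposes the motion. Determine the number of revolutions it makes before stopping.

≈ 44.7 revolutions

I = MR² = (10.3)(0.442)² = 2.012 kg·m².
The net torque has magnitude 10.8 N·m, opposing ω.
|α| = τ/I = 10.80/2.012 = 5.367 rad/s² (deceleration).
ω² = ω₀² − 2|α|θ with ω = 0 ⇒ θ = ω₀²/(2|α|) = 280.8 rad = 44.69 rev.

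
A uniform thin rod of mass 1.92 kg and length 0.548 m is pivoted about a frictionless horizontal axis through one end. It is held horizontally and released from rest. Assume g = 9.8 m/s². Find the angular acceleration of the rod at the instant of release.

α ≈ 26.8 rad/s²

About the pivot, I = (1/3)ML² = (1/3)(1.92)(0.548)² = 0.1922 kg·m².
The weight acts at the center, a distance L/2 = 0.2740 m from the pivot; τ = Mg(L/2) = 5.156 N·m.
α = τ/I = 5.156/0.1922 = 26.82 rad/s².
(Equivalently α = (3g/(2L)) = 26.82 rad/s².)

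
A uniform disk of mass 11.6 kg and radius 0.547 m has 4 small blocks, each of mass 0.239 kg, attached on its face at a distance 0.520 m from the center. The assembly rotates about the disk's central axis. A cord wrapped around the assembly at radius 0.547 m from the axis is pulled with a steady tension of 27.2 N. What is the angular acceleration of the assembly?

α ≈ 7.46 rad/s²

I_disk = ½MR² = ½(11.6)(0.547)² = 1.735 kg·m².
I_blocks = 4·m·r² = 4(0.239)(0.520)² = 0.2585 kg·m².
Total I = 1.994 kg·m².
τ = F r = (27.2)(0.547) = 14.88 N·m.
α = τ/I = 14.88/1.994 = 7.462 rad/s².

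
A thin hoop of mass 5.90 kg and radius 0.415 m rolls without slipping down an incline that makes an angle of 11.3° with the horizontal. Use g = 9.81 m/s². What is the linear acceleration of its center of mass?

Translation along the incline: Mg sinθ − f = Ma.
Rotation about the center: fR = Iα with I = MR². No-slip gives a = αR, so f = (I/R²)a = M a.
Substituting: Mg sinθ = (1 + 1.000)Ma, so a = g sinθ/(1 + 1.000) = (9.81) sin 11.3° / 2.000 = 0.9611 m/s².

a ≈ 0.961 m/s²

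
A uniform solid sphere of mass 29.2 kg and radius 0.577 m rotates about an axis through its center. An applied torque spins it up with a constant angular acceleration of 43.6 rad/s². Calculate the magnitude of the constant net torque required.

I = (2/5)MR² = (2/5)(29.2)(0.577)² = 3.889 kg·m².
τ = Iα = (3.889)(43.60) = 169.5 N·m.

τ ≈ 170 N·m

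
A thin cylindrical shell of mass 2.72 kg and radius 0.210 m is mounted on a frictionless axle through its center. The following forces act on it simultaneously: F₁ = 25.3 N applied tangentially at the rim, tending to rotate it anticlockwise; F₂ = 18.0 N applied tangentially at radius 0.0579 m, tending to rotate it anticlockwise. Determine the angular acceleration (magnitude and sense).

α ≈ 53.0 rad/s², anticlockwise

I = MR² = (2.72)(0.210)² = 0.1200 kg·m².
Taking anticlockwise as positive: τ₁ = +(25.3)(0.210) = +5.313 N·m; τ₂ = +(18.0)(0.0579) = +1.042 N·m.
Net torque τ = 6.355 N·m.
α = τ/I = 6.355/0.1200 = 52.98 rad/s².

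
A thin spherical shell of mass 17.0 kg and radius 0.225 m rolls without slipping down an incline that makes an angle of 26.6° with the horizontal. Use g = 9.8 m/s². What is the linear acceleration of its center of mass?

Translation along the incline: Mg sinθ − f = Ma.
Rotation about the center: fR = Iα with I = (2/3)MR². No-slip gives a = αR, so f = (I/R²)a = (2/3)M a.
Substituting: Mg sinθ = (1 + 0.6667)Ma, so a = g sinθ/(1 + 0.6667) = (9.8) sin 26.6° / 1.667 = 2.633 m/s².

a ≈ 2.63 m/s²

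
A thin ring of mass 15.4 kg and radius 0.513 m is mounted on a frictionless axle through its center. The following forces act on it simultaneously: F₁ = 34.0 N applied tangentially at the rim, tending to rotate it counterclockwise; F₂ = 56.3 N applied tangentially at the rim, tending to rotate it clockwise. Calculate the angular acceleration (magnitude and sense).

α ≈ 2.82 rad/s², clockwise

I = MR² = (15.4)(0.513)² = 4.053 kg·m².
Taking counterclockwise as positive: τ₁ = +(34.0)(0.513) = +17.44 N·m; τ₂ = −(56.3)(0.513) = −28.88 N·m.
Net torque τ = -11.44 N·m.
α = τ/I = -11.44/4.053 = -2.823 rad/s².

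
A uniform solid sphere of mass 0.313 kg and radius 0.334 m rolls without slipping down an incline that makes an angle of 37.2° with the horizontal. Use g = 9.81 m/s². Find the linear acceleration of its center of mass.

Translation along the incline: Mg sinθ − f = Ma.
Rotation about the center: fR = Iα with I = (2/5)MR². No-slip gives a = αR, so f = (I/R²)a = (2/5)M a.
Substituting: Mg sinθ = (1 + 0.4000)Ma, so a = g sinθ/(1 + 0.4000) = (9.81) sin 37.2° / 1.400 = 4.237 m/s².

a ≈ 4.24 m/s²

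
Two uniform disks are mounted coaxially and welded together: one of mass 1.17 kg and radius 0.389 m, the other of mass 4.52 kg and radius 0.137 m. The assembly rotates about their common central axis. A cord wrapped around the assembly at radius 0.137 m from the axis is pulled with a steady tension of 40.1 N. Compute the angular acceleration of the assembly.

α ≈ 42.0 rad/s²

I = ½M₁R₁² + ½M₂R₂² = ½(1.17)(0.389)² + ½(4.52)(0.137)² = 0.1309 kg·m².
τ = F r = (40.1)(0.137) = 5.494 N·m.
α = τ/I = 5.494/0.1309 = 41.96 rad/s².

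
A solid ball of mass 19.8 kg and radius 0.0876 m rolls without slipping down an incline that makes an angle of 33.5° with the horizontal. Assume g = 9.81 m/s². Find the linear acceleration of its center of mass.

Translation along the incline: Mg sinθ − f = Ma.
Rotation about the center: fR = Iα with I = (2/5)MR². No-slip gives a = αR, so f = (I/R²)a = (2/5)M a.
Substituting: Mg sinθ = (1 + 0.4000)Ma, so a = g sinθ/(1 + 0.4000) = (9.81) sin 33.5° / 1.400 = 3.868 m/s².

a ≈ 3.87 m/s²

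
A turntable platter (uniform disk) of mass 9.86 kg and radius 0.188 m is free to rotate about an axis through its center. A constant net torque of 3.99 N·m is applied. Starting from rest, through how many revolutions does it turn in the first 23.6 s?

≈ 1010 revolutions

I = ½MR² = (1/2)(9.86)(0.188)² = 0.1742 kg·m².
α = τ/I = 3.99/0.1742 = 22.90 rad/s².
θ = ½αt² = ½(22.90)(23.6)² = 6377 rad.
Revolutions = θ/(2π) = 1015.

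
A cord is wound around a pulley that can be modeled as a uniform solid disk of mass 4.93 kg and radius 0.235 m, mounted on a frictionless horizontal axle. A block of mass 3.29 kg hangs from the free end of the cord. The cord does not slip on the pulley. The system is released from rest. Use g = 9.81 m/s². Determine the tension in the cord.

T ≈ 13.8 N

I = ½MR² = (1/2)(4.93)(0.235)² = 0.1361 kg·m².
Block: mg − T = ma. Pulley: TR = Iα. No-slip: a = αR, so T = (I/R²)a = 2.465·a.
Then mg = (m + 2.465)a, so a = (3.29)(9.81)/(3.29 + 2.465) = 5.608 m/s².
T = 2.465·a = 13.82 N.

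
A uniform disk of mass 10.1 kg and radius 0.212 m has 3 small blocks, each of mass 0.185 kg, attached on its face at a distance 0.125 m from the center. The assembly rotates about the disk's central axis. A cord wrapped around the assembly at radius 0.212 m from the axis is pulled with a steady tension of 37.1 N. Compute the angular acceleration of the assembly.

I_disk = ½MR² = ½(10.1)(0.212)² = 0.2270 kg·m².
I_blocks = 3·m·r² = 3(0.185)(0.125)² = 0.008672 kg·m².
Total I = 0.2356 kg·m².
τ = F r = (37.1)(0.212) = 7.865 N·m.
α = τ/I = 7.865/0.2356 = 33.38 rad/s².

α ≈ 33.4 rad/s²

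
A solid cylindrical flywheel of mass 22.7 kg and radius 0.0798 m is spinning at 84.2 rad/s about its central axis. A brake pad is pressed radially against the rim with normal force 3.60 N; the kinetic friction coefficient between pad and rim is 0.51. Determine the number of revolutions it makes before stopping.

≈ 278 revolutions

I = ½MR² = (1/2)(22.7)(0.0798)² = 0.07228 kg·m².
Friction force f = μN = (0.51)(3.60) = 1.836 N at the rim; torque magnitude τ = fR = 0.1465 N·m, opposing ω.
|α| = τ/I = 0.1465/0.07228 = 2.027 rad/s² (deceleration).
ω² = ω₀² − 2|α|θ with ω = 0 ⇒ θ = ω₀²/(2|α|) = 1749 rad = 278.3 rev.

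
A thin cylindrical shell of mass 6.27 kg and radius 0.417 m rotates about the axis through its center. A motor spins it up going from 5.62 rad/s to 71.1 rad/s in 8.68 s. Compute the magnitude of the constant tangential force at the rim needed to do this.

F ≈ 19.7 N

I = MR² = (6.27)(0.417)² = 1.090 kg·m².
α = Δω/Δt = (71.1 − 5.62)/8.68 = 7.544 rad/s².
The required torque is τ = Iα = (1.090)(7.544) = 8.225 N·m.
A tangential force at the rim gives τ = FR, so F = τ/R = 8.225/0.417 = 19.72 N.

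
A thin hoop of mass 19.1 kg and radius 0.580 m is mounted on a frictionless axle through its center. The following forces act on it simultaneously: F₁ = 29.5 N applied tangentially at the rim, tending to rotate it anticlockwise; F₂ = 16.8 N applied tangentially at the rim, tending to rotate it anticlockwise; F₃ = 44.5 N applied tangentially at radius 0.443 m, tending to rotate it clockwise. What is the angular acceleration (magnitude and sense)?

α ≈ 1.11 rad/s², anticlockwise

I = MR² = (19.1)(0.580)² = 6.425 kg·m².
Taking anticlockwise as positive: τ₁ = +(29.5)(0.580) = +17.11 N·m; τ₂ = +(16.8)(0.580) = +9.744 N·m; τ₃ = −(44.5)(0.443) = −19.71 N·m.
Net torque τ = 7.140 N·m.
α = τ/I = 7.140/6.425 = 1.111 rad/s².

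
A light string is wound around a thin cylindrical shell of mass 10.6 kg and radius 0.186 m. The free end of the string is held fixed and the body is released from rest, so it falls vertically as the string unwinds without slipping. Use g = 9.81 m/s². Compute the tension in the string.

T ≈ 52.0 N

Translation: Mg − T = Ma. Rotation about the center: TR = Iα with I = MR².
With a = αR: T = (I/R²)a = M a, so Mg = (1 + 1.000)Ma.
a = g/(1 + 1.000) = 9.81/2.000 = 4.905 m/s².
T = 1.000·M·a = (1.000)(10.6)(4.905) = 51.99 N.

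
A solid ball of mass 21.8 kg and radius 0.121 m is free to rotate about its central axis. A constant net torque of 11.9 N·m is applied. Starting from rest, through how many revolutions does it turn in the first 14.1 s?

≈ 1470 revolutions

I = (2/5)MR² = (2/5)(21.8)(0.121)² = 0.1277 kg·m².
α = τ/I = 11.9/0.1277 = 93.21 rad/s².
θ = ½αt² = ½(93.21)(14.1)² = 9265 rad.
Revolutions = θ/(2π) = 1475.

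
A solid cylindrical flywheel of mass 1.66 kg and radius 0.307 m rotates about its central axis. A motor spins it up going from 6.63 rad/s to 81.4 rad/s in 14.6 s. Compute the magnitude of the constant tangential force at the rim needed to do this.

I = ½MR² = (1/2)(1.66)(0.307)² = 0.07823 kg·m².
α = Δω/Δt = (81.4 − 6.63)/14.6 = 5.121 rad/s².
The required torque is τ = Iα = (0.07823)(5.121) = 0.4006 N·m.
A tangential force at the rim gives τ = FR, so F = τ/R = 0.4006/0.307 = 1.305 N.

F ≈ 1.30 N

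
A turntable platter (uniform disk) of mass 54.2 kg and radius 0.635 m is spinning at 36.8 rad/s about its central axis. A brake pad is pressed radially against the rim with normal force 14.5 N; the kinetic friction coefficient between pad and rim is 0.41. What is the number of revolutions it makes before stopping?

≈ 312 revolutions

I = ½MR² = (1/2)(54.2)(0.635)² = 10.93 kg·m².
Friction force f = μN = (0.41)(14.5) = 5.945 N at the rim; torque magnitude τ = fR = 3.775 N·m, opposing ω.
|α| = τ/I = 3.775/10.93 = 0.3455 rad/s² (deceleration).
ω² = ω₀² − 2|α|θ with ω = 0 ⇒ θ = ω₀²/(2|α|) = 1960 rad = 311.9 rev.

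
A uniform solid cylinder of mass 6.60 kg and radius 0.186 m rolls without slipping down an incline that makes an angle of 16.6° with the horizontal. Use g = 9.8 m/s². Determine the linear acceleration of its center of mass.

a ≈ 1.87 m/s²

Translation along the incline: Mg sinθ − f = Ma.
Rotation about the center: fR = Iα with I = ½MR². No-slip gives a = αR, so f = (I/R²)a = (1/2)M a.
Substituting: Mg sinθ = (1 + 0.5000)Ma, so a = g sinθ/(1 + 0.5000) = (9.8) sin 16.6° / 1.500 = 1.866 m/s².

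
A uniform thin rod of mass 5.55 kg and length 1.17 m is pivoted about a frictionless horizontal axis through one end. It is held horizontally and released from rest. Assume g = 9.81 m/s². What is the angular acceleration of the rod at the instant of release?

α ≈ 12.6 rad/s²

About the pivot, I = (1/3)ML² = (1/3)(5.55)(1.17)² = 2.532 kg·m².
The weight acts at the center, a distance L/2 = 0.5850 m from the pivot; τ = Mg(L/2) = 31.85 N·m.
α = τ/I = 31.85/2.532 = 12.58 rad/s².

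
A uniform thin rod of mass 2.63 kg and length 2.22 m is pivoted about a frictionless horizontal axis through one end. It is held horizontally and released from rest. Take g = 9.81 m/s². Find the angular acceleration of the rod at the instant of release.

α ≈ 6.63 rad/s²

About the pivot, I = (1/3)ML² = (1/3)(2.63)(2.22)² = 4.321 kg·m².
The weight acts at the center, a distance L/2 = 1.110 m from the pivot; τ = Mg(L/2) = 28.64 N·m.
α = τ/I = 28.64/4.321 = 6.628 rad/s².
(Equivalently α = (3g/(2L)) = 6.628 rad/s².)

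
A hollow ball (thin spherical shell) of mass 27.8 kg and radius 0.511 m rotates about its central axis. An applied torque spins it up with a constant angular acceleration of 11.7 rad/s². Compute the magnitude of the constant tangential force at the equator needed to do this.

F ≈ 111 N

I = (2/3)MR² = (2/3)(27.8)(0.511)² = 4.839 kg·m².
The required torque is τ = Iα = (4.839)(11.70) = 56.62 N·m.
A tangential force at the equator gives τ = FR, so F = τ/R = 56.62/0.511 = 110.8 N.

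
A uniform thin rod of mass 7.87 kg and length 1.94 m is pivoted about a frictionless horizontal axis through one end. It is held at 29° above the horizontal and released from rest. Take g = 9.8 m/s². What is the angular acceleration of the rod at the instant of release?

α ≈ 6.63 rad/s²

About the pivot, I = (1/3)ML² = (1/3)(7.87)(1.94)² = 9.873 kg·m².
The weight acts at the center, a distance L/2 = 0.9700 m from the pivot; τ = Mg(L/2) cos 29° = 65.43 N·m.
α = τ/I = 65.43/9.873 = 6.627 rad/s².
(Equivalently α = (3g/(2L)) cos 29° = 6.627 rad/s².)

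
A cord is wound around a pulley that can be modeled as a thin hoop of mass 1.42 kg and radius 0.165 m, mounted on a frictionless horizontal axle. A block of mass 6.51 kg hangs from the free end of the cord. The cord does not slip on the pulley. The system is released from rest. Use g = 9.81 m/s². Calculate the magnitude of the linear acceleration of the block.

I = MR² = (1.42)(0.165)² = 0.03866 kg·m².
Block: mg − T = ma. Pulley: TR = Iα. No-slip: a = αR, so T = (I/R²)a = 1.420·a.
Then mg = (m + 1.420)a, so a = (6.51)(9.81)/(6.51 + 1.420) = 8.053 m/s².

a ≈ 8.05 m/s²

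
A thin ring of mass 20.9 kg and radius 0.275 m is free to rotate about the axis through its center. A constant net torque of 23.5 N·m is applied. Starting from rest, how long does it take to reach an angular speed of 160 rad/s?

t ≈ 10.8 s

I = MR² = (20.9)(0.275)² = 1.581 kg·m².
α = τ/I = 23.5/1.581 = 14.87 rad/s².
ω = αt ⇒ t = ω/α = 160/14.87 = 10.76 s.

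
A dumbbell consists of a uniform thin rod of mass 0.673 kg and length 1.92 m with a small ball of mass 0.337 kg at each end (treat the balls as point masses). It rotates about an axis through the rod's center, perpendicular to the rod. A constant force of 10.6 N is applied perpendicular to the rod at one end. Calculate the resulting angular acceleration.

α ≈ 12.3 rad/s²

I_rod = (1/12)ML² = (1/12)(0.673)(1.92)² = 0.2067 kg·m².
I_balls = 2·m·(L/2)² = 2(0.337)(0.9600)² = 0.6212 kg·m².
Total I = 0.8279 kg·m².
τ = F·(L/2) = (10.6)(0.960) = 10.18 N·m.
α = τ/I = 10.18/0.8279 = 12.29 rad/s².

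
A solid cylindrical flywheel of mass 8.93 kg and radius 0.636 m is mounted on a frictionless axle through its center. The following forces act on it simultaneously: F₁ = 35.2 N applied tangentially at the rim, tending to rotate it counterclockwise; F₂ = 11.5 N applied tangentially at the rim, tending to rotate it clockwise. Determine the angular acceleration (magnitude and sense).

I = ½MR² = (1/2)(8.93)(0.636)² = 1.806 kg·m².
Taking counterclockwise as positive: τ₁ = +(35.2)(0.636) = +22.39 N·m; τ₂ = −(11.5)(0.636) = −7.314 N·m.
Net torque τ = 15.07 N·m.
α = τ/I = 15.07/1.806 = 8.346 rad/s².

α ≈ 8.35 rad/s², counterclockwise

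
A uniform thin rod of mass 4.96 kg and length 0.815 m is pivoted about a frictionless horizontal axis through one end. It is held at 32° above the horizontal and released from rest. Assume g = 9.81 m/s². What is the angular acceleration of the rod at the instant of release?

About the pivot, I = (1/3)ML² = (1/3)(4.96)(0.815)² = 1.098 kg·m².
The weight acts at the center, a distance L/2 = 0.4075 m from the pivot; τ = Mg(L/2) cos 32° = 16.82 N·m.
α = τ/I = 16.82/1.098 = 15.31 rad/s².

α ≈ 15.3 rad/s²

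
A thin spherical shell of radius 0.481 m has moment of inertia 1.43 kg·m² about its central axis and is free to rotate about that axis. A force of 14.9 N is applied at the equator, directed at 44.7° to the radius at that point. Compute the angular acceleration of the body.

Only the tangential component produces torque: τ = F R sinθ = (14.9)(0.481) sin 44.7° = 5.041 N·m.
From τ = Iα: α = 5.041/1.430 = 3.525 rad/s².

α ≈ 3.53 rad/s²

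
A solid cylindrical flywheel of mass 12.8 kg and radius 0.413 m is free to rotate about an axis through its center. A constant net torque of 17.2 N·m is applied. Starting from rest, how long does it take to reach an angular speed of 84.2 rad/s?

t ≈ 5.34 s

I = ½MR² = (1/2)(12.8)(0.413)² = 1.092 kg·m².
α = τ/I = 17.2/1.092 = 15.76 rad/s².
ω = αt ⇒ t = ω/α = 84.2/15.76 = 5.344 s.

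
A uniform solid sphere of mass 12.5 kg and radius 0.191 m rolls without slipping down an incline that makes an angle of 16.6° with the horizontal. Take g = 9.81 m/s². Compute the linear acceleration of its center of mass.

Translation along the incline: Mg sinθ − f = Ma.
Rotation about the center: fR = Iα with I = (2/5)MR². No-slip gives a = αR, so f = (I/R²)a = (2/5)M a.
Substituting: Mg sinθ = (1 + 0.4000)Ma, so a = g sinθ/(1 + 0.4000) = (9.81) sin 16.6° / 1.400 = 2.002 m/s².

a ≈ 2.00 m/s²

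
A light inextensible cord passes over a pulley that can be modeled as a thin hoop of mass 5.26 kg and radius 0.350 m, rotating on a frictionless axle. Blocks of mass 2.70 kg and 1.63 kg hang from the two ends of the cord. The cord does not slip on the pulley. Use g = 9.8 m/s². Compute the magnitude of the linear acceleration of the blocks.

I = MR² = (5.26)(0.350)² = 0.6443 kg·m².
Heavier block: m₁g − T₁ = m₁a. Lighter block: T₂ − m₂g = m₂a.
Pulley: (T₁ − T₂)R = Iα = I(a/R), so T₁ − T₂ = (I/R²)a = 1·M_p a = 5.260·a.
Adding the three: (m₁ − m₂)g = (m₁ + m₂ + 5.260)a, so a = (2.70 − 1.63)(9.8)/(2.70 + 1.63 + 5.260) = 1.093 m/s².

a ≈ 1.09 m/s²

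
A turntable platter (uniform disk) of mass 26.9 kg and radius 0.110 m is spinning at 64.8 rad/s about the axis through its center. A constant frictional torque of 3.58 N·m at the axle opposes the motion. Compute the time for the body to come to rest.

t ≈ 2.95 s

I = ½MR² = (1/2)(26.9)(0.110)² = 0.1627 kg·m².
The net torque has magnitude 3.58 N·m, opposing ω.
|α| = τ/I = 3.580/0.1627 = 22.00 rad/s² (deceleration).
0 = ω₀ − |α|t ⇒ t = ω₀/|α| = 64.8/22.00 = 2.946 s.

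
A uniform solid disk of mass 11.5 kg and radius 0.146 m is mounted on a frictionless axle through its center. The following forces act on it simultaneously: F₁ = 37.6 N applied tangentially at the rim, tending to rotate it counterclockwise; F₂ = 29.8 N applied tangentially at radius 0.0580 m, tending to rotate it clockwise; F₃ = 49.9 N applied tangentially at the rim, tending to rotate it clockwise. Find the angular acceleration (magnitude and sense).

I = ½MR² = (1/2)(11.5)(0.146)² = 0.1226 kg·m².
Taking counterclockwise as positive: τ₁ = +(37.6)(0.146) = +5.490 N·m; τ₂ = −(29.8)(0.0580) = −1.728 N·m; τ₃ = −(49.9)(0.146) = −7.285 N·m.
Net torque τ = -3.524 N·m.
α = τ/I = -3.524/0.1226 = -28.75 rad/s².

α ≈ 28.8 rad/s², clockwise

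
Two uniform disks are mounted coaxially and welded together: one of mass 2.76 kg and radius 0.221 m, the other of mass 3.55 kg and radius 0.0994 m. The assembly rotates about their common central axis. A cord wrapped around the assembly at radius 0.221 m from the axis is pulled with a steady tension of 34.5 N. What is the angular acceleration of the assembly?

α ≈ 89.8 rad/s²

I = ½M₁R₁² + ½M₂R₂² = ½(2.76)(0.221)² + ½(3.55)(0.0994)² = 0.08494 kg·m².
τ = F r = (34.5)(0.221) = 7.625 N·m.
α = τ/I = 7.625/0.08494 = 89.77 rad/s².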